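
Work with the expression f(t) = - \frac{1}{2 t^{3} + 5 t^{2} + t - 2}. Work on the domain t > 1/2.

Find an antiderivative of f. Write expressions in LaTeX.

An antiderivative is F(t) = - \frac{2 \log{\left(t - \frac{1}{2} \right)}}{15} + \frac{\log{\left(t + 1 \right)}}{3} - \frac{\log{\left(t + 2 \right)}}{5}.

Factor the denominator (\left(t + 1\right) \left(t + 2\right) \left(2 t - 1\right)) and decompose: f = - \frac{4}{15 \left(2 t - 1\right)} - \frac{1}{5 \left(t + 2\right)} + \frac{1}{3 \left(t + 1\right)}; each piece integrates to a log, atan, or power term.
Check: d/dt[- \frac{2 \log{\left(t - \frac{1}{2} \right)}}{15} + \frac{\log{\left(t + 1 \right)}}{3} - \frac{\log{\left(t + 2 \right)}}{5}] = - \frac{1}{2 t^{3} + 5 t^{2} + t - 2} = f(t).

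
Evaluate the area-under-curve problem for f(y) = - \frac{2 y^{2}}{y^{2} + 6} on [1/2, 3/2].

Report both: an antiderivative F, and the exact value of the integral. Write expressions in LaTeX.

For F(y) to be correct the identity F'(y) - f(y) = 0 must hold.
F(y) = - 2 \left(y - \sqrt{6} \operatorname{atan}{\left(\frac{\sqrt{6} y}{6} \right)}\right) is an antiderivative of f.
Check: d/dy[- 2 \left(y - \sqrt{6} \operatorname{atan}{\left(\frac{\sqrt{6} y}{6} \right)}\right)] = - \frac{2 y^{2}}{y^{2} + 6} = f(y).
F(3/2) = -3 + 2 \sqrt{6} \operatorname{atan}{\left(\frac{\sqrt{6}}{4} \right)}; F(1/2) = -1 + 2 \sqrt{6} \operatorname{atan}{\left(\frac{\sqrt{6}}{12} \right)}.
Integral = F(3/2) - F(1/2) = -2 - 2 \sqrt{6} \operatorname{atan}{\left(\frac{\sqrt{6}}{12} \right)} + 2 \sqrt{6} \operatorname{atan}{\left(\frac{\sqrt{6}}{4} \right)}.

Antiderivative: F(y) = - 2 \left(y - \sqrt{6} \operatorname{atan}{\left(\frac{\sqrt{6} y}{6} \right)}\right); value = -2 - 2 \sqrt{6} \operatorname{atan}{\left(\frac{\sqrt{6}}{12} \right)} + 2 \sqrt{6} \operatorname{atan}{\left(\frac{\sqrt{6}}{4} \right)}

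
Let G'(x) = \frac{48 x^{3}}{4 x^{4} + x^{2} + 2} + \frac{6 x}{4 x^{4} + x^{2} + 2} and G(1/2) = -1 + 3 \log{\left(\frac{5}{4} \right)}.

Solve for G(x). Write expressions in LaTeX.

G'(x) matches the chain-rule pattern g'(h)*h' with inner function h(x) = 2 x^{4} + \frac{x^{2}}{2} + 1; substituting u = h(x) collapses the integral.
A general antiderivative is 3 \log{\left(2 x^{4} + \frac{x^{2}}{2} + 1 \right)} + C.
The condition gives C = -1 + 3 \log{\left(\frac{5}{4} \right)} - (3 \log{\left(\frac{5}{4} \right)}) = -1.
So G(x) = 3 \log{\left(2 x^{4} + \frac{x^{2}}{2} + 1 \right)} - 1.
Check: d/dx[3 \log{\left(2 x^{4} + \frac{x^{2}}{2} + 1 \right)} - 1] = \frac{48 x^{3} + 6 x}{4 x^{4} + x^{2} + 2}, which equals G'(x).

G(x) = 3 \log{\left(2 x^{4} + \frac{x^{2}}{2} + 1 \right)} - 1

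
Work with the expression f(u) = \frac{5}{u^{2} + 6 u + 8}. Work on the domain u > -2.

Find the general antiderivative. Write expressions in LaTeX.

Factor the denominator (\left(u + 2\right) \left(u + 4\right)) and decompose: f = - \frac{5}{2 \left(u + 4\right)} + \frac{5}{2 \left(u + 2\right)}; each piece integrates to a log, atan, or power term.
Check: d/du[\frac{5 \left(\log{\left(u + 2 \right)} - \log{\left(u + 4 \right)}\right)}{2}] = \frac{5}{u^{2} + 6 u + 8} = f(u).

F(u) = \frac{5 \left(\log{\left(u + 2 \right)} - \log{\left(u + 4 \right)}\right)}{2} + C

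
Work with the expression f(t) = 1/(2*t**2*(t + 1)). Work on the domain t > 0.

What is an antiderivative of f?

Factor the denominator (2*t**2*(t + 1)) and decompose: f = 1/(2*(t + 1)) - 1/(2*t) + 1/(2*t**2); each piece integrates to a log, atan, or power term.
Check: d/dt[(-t*log(t) + t*log(t + 1) - 1)/(2*t)] = 1/(2*t**3 + 2*t**2), which equals f(t).

An antiderivative is F(t) = (-t*log(t) + t*log(t + 1) - 1)/(2*t).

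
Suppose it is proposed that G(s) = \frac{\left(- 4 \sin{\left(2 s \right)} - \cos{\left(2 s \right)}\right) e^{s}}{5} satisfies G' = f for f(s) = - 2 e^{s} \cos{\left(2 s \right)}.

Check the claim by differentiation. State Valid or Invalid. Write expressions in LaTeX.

Invalid: d/ds[G] - f = - \frac{2 e^{s} \sin{\left(2 s \right)}}{5} + \frac{e^{s} \cos{\left(2 s \right)}}{5}, which is not 0.

d/ds[G] = - \frac{2 e^{s} \sin{\left(2 s \right)}}{5} - \frac{9 e^{s} \cos{\left(2 s \right)}}{5}
d/ds[G] - f(s) = - \frac{2 e^{s} \sin{\left(2 s \right)}}{5} + \frac{e^{s} \cos{\left(2 s \right)}}{5} != 0.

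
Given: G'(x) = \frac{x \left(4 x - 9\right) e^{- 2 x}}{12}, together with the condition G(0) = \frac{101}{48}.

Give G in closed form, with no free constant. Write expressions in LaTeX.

G'(x) has the shape u'v + uv' for u = - \frac{x^{2}}{6} + \frac{5 x}{24} + \frac{5}{48} and v = e^{- 2 x} — it is the derivative of the product u*v.
A general antiderivative is \frac{\left(- 8 x^{2} + 10 x + 5\right) e^{- 2 x}}{48} + C.
The condition gives C = \frac{101}{48} - (\frac{5}{48}) = 2.
So G(x) = - \frac{\left(8 x^{2} - 10 x - 96 e^{2 x} - 5\right) e^{- 2 x}}{48}.
Check: d/dx[- \frac{\left(8 x^{2} - 10 x - 96 e^{2 x} - 5\right) e^{- 2 x}}{48}] = \frac{\left(4 x^{2} - 9 x\right) e^{- 2 x}}{12}, which equals G'(x).

G(x) = - \frac{\left(8 x^{2} - 10 x - 96 e^{2 x} - 5\right) e^{- 2 x}}{48}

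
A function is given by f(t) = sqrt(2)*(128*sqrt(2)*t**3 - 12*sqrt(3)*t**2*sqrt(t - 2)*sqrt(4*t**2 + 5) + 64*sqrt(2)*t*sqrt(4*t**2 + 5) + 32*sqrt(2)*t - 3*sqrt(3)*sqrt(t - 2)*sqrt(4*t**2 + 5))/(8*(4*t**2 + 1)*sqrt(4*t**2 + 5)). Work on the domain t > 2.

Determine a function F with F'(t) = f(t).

Whatever form F(t) takes, F'(t) = f(t) is non-negotiable.
Check: d/dt[(-sqrt(6)*(t - 2)**(3/2) + 8*sqrt(4*t**2 + 5) + 8*log(4*t**2 + 1))/4] = (256*t**3 - 12*sqrt(6)*t**2*sqrt(t - 2)*sqrt(4*t**2 + 5) + 128*t*sqrt(4*t**2 + 5) + 64*t - 3*sqrt(6)*sqrt(t - 2)*sqrt(4*t**2 + 5))/(32*t**2*sqrt(4*t**2 + 5) + 8*sqrt(4*t**2 + 5)), which equals f(t).

An antiderivative is F(t) = (-sqrt(6)*(t - 2)**(3/2) + 8*sqrt(4*t**2 + 5) + 8*log(4*t**2 + 1))/4.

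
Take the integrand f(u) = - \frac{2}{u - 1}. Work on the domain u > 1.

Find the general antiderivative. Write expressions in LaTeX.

F(u) = - 2 \log{\left(3 u - 3 \right)} + C

A first test for any F(u): its u-derivative must equal f(u) identically.
Check: d/du[- 2 \log{\left(3 u - 3 \right)}] = - \frac{2}{u - 1} = f(u).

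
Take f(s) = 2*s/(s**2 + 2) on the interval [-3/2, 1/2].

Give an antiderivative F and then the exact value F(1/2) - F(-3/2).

The substitution u = 3*s**2/2 + 3 works: f is exactly (dF/du)*(du/ds) for that inner function.
F(s) = log(3*s**2/2 + 3) is an antiderivative of f.
Check: d/ds[log(3*s**2/2 + 3)] = 2*s/(s**2 + 2) = f(s).
F(1/2) = log(27/8); F(-3/2) = log(51/8).
Integral = F(1/2) - F(-3/2) = -log(51/8) + log(27/8).

Antiderivative: F(s) = log(3*s**2/2 + 3); value = -log(51/8) + log(27/8)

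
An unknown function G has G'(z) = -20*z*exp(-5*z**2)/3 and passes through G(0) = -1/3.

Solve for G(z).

G(z) = -(3*exp(5*z**2) - 2)*exp(-5*z**2)/3

G'(z) matches the chain-rule pattern g'(h)*h' with inner function h(z) = -5*z**2; substituting u = h(z) collapses the integral.
A general antiderivative is 2*exp(-5*z**2)/3 + C.
The condition gives C = -1/3 - (2/3) = -1.
So G(z) = -(3*exp(5*z**2) - 2)*exp(-5*z**2)/3.
Check: d/dz[-(3*exp(5*z**2) - 2)*exp(-5*z**2)/3] = -20*z*exp(-5*z**2)/3 = G'(z).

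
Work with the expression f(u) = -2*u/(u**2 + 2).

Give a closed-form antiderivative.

An antiderivative is F(u) = -log(u**2/2 + 1).

The substitution w = u**2/2 + 1 works: f is exactly (dF/dw)*(dw/du) for that inner function.
Check: d/du[-log(u**2/2 + 1)] = -2*u/(u**2 + 2) = f(u).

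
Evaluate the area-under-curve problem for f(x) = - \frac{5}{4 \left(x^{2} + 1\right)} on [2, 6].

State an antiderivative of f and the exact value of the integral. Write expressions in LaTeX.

Antiderivative: F(x) = - \frac{5 \operatorname{atan}{\left(x \right)}}{4}; value = - \frac{5 \operatorname{atan}{\left(6 \right)}}{4} + \frac{5 \operatorname{atan}{\left(2 \right)}}{4}

A candidate is checked by its d/dx: the result must match f(x).
F(x) = - \frac{5 \operatorname{atan}{\left(x \right)}}{4} is an antiderivative of f.
Check: d/dx[- \frac{5 \operatorname{atan}{\left(x \right)}}{4}] = - \frac{5}{4 x^{2} + 4}, which equals f(x).
F(6) = - \frac{5 \operatorname{atan}{\left(6 \right)}}{4}; F(2) = - \frac{5 \operatorname{atan}{\left(2 \right)}}{4}.
Integral = F(6) - F(2) = - \frac{5 \operatorname{atan}{\left(6 \right)}}{4} + \frac{5 \operatorname{atan}{\left(2 \right)}}{4}.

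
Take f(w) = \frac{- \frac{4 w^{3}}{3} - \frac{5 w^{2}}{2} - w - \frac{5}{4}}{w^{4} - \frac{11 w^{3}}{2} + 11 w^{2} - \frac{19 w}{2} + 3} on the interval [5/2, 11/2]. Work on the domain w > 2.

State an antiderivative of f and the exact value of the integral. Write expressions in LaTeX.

Factor the denominator (6 \left(w - 2\right) \left(w - 1\right)^{2} \left(2 w - 3\right)) and decompose: f = \frac{206}{2 w - 3} - \frac{113}{2 \left(w - 1\right)} - \frac{73}{6 \left(w - 1\right)^{2}} - \frac{287}{6 \left(w - 2\right)}; each piece integrates to a log, atan, or power term.
F(w) = - \frac{287 \log{\left(w - 2 \right)}}{6} + 103 \log{\left(w - \frac{3}{2} \right)} - \frac{113 \log{\left(w - 1 \right)}}{2} + \frac{73}{6 w - 6} is an antiderivative of f.
Check: d/dw[- \frac{287 \log{\left(w - 2 \right)}}{6} + 103 \log{\left(w - \frac{3}{2} \right)} - \frac{113 \log{\left(w - 1 \right)}}{2} + \frac{73}{6 w - 6}] = \frac{- 16 w^{3} - 30 w^{2} - 12 w - 15}{12 w^{4} - 66 w^{3} + 132 w^{2} - 114 w + 36}, which equals f(w).
F(11/2) = - \frac{113 \log{\left(\frac{9}{2} \right)}}{2} - \frac{287 \log{\left(\frac{7}{2} \right)}}{6} + \frac{73}{27} + 103 \log{\left(4 \right)}; F(5/2) = - \frac{113 \log{\left(\frac{3}{2} \right)}}{2} + \frac{73}{9} + \frac{287 \log{\left(2 \right)}}{6}.
Integral = F(11/2) - F(5/2) = - \frac{113 \log{\left(\frac{9}{2} \right)}}{2} - \frac{287 \log{\left(\frac{7}{2} \right)}}{6} - \frac{287 \log{\left(2 \right)}}{6} - \frac{146}{27} + \frac{113 \log{\left(\frac{3}{2} \right)}}{2} + 103 \log{\left(4 \right)}.

Antiderivative: F(w) = - \frac{287 \log{\left(w - 2 \right)}}{6} + 103 \log{\left(w - \frac{3}{2} \right)} - \frac{113 \log{\left(w - 1 \right)}}{2} + \frac{73}{6 w - 6}; value = - \frac{113 \log{\left(\frac{9}{2} \right)}}{2} - \frac{287 \log{\left(\frac{7}{2} \right)}}{6} - \frac{287 \log{\left(2 \right)}}{6} - \frac{146}{27} + \frac{113 \log{\left(\frac{3}{2} \right)}}{2} + 103 \log{\left(4 \right)}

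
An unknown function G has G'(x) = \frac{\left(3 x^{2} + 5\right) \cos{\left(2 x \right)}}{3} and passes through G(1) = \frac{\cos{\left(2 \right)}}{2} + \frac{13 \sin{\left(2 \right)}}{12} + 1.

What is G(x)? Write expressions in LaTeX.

A first test for any G(x): its x-derivative must equal the given G'(x).
A general antiderivative is \frac{x^{2} \sin{\left(2 x \right)}}{2} + \frac{x \cos{\left(2 x \right)}}{2} + \frac{7 \sin{\left(2 x \right)}}{12} + C.
The condition gives C = \frac{\cos{\left(2 \right)}}{2} + \frac{13 \sin{\left(2 \right)}}{12} + 1 - (\frac{\cos{\left(2 \right)}}{2} + \frac{13 \sin{\left(2 \right)}}{12}) = 1.
So G(x) = \frac{6 x^{2} \sin{\left(2 x \right)} + 6 x \cos{\left(2 x \right)} + 7 \sin{\left(2 x \right)} + 12}{12}.
Check: d/dx[\frac{6 x^{2} \sin{\left(2 x \right)} + 6 x \cos{\left(2 x \right)} + 7 \sin{\left(2 x \right)} + 12}{12}] = x^{2} \cos{\left(2 x \right)} + \frac{5 \cos{\left(2 x \right)}}{3}, which equals G'(x).

G(x) = \frac{6 x^{2} \sin{\left(2 x \right)} + 6 x \cos{\left(2 x \right)} + 7 \sin{\left(2 x \right)} + 12}{12}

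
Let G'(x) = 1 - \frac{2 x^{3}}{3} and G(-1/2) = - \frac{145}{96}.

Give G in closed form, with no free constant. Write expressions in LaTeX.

Since d/dx undoes antidifferentiation here, G(x) must give back the stated G'(x).
A general antiderivative is - \frac{x^{4}}{6} + x + C.
The condition gives C = - \frac{145}{96} - (- \frac{49}{96}) = -1.
So G(x) = - \frac{x^{4} - 6 x + 6}{6}.
Check: d/dx[- \frac{x^{4} - 6 x + 6}{6}] = 1 - \frac{2 x^{3}}{3} = G'(x).

G(x) = - \frac{x^{4} - 6 x + 6}{6}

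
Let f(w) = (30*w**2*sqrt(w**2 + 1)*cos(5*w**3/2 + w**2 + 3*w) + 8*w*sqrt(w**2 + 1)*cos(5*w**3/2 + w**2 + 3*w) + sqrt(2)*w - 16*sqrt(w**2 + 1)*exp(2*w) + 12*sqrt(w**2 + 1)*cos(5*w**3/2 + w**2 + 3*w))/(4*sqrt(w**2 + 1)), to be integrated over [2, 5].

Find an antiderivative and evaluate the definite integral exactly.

Whatever form F(w) takes, F'(w) = f(w) is non-negotiable.
F(w) = -(-sqrt(2)*sqrt(w**2 + 1) + 8*exp(2*w) - 4*sin(5*w**3/2 + w**2 + 3*w))/4 is an antiderivative of f.
Check: d/dw[-(-sqrt(2)*sqrt(w**2 + 1) + 8*exp(2*w) - 4*sin(5*w**3/2 + w**2 + 3*w))/4] = (30*w**2*sqrt(w**2 + 1)*cos(5*w**3/2 + w**2 + 3*w) + 8*w*sqrt(w**2 + 1)*cos(5*w**3/2 + w**2 + 3*w) + sqrt(2)*w - 16*sqrt(w**2 + 1)*exp(2*w) + 12*sqrt(w**2 + 1)*cos(5*w**3/2 + w**2 + 3*w))/(4*sqrt(w**2 + 1)) = f(w).
F(5) = -2*exp(10) + sin(705/2) + sqrt(13)/2; F(2) = -2*exp(4) + sin(30) + sqrt(10)/4.
Integral = F(5) - F(2) = -2*exp(10) - sqrt(10)/4 + sin(705/2) - sin(30) + sqrt(13)/2 + 2*exp(4).

Antiderivative: F(w) = -(-sqrt(2)*sqrt(w**2 + 1) + 8*exp(2*w) - 4*sin(5*w**3/2 + w**2 + 3*w))/4; value = -2*exp(10) - sqrt(10)/4 + sin(705/2) - sin(30) + sqrt(13)/2 + 2*exp(4)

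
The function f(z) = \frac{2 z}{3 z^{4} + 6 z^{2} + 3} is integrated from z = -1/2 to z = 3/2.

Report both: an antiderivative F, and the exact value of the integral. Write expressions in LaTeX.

The substitution u = 6 z^{2} + 6 works: f is exactly (dF/du)*(du/dz) for that inner function.
F(z) = - \frac{2}{6 z^{2} + 6} is an antiderivative of f.
Check: d/dz[- \frac{2}{6 z^{2} + 6}] = \frac{2 z}{3 z^{4} + 6 z^{2} + 3} = f(z).
F(3/2) = - \frac{4}{39}; F(-1/2) = - \frac{4}{15}.
Integral = F(3/2) - F(-1/2) = \frac{32}{195}.

Antiderivative: F(z) = - \frac{2}{6 z^{2} + 6}; value = \frac{32}{195}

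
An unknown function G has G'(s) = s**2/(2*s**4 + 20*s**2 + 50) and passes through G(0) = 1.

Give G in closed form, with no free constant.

G(s) = -s/(4*s**2 + 20) + sqrt(5)*atan(sqrt(5)*s/5)/20 + 1

Any candidate G(s) must reproduce the stated G'(s) exactly.
A general antiderivative is -s/(4*s**2 + 20) + sqrt(5)*atan(sqrt(5)*s/5)/20 + C.
The condition gives C = 1 - (0) = 1.
So G(s) = -s/(4*s**2 + 20) + sqrt(5)*atan(sqrt(5)*s/5)/20 + 1.
Check: d/ds[-s/(4*s**2 + 20) + sqrt(5)*atan(sqrt(5)*s/5)/20 + 1] = s**2/(2*s**4 + 20*s**2 + 50) = G'(s).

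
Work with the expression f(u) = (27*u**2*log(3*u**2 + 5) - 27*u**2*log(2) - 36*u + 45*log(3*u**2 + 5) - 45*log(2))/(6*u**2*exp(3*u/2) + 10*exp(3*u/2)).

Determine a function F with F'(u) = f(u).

An antiderivative is F(u) = -3*exp(-3*u/2)*log(3*u**2/2 + 5/2).

f has the shape v'r + vr' for v = -3*exp(-3*u/2) and r = log(3*u**2/2 + 5/2) — it is the derivative of the product v*r.
Check: d/du[-3*exp(-3*u/2)*log(3*u**2/2 + 5/2)] = (27*u**2*log(3*u**2 + 5) - 27*u**2*log(2) - 36*u + 45*log(3*u**2 + 5) - 45*log(2))/(6*u**2*exp(3*u/2) + 10*exp(3*u/2)) = f(u).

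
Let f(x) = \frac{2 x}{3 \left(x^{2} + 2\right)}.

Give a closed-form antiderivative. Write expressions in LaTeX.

An antiderivative is F(x) = \frac{\log{\left(\frac{x^{2}}{2} + 1 \right)}}{3}.

f matches the chain-rule pattern g'(h)*h' with inner function h(x) = \frac{x^{2}}{2} + 1; substituting u = h(x) collapses the integral.
Check: d/dx[\frac{\log{\left(\frac{x^{2}}{2} + 1 \right)}}{3}] = \frac{2 x}{3 x^{2} + 6}, which equals f(x).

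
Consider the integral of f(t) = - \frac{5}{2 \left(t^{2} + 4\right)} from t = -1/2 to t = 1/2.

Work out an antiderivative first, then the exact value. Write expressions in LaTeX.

Recover f(t) by differentiating a candidate F(t); any mismatch rules it out.
F(t) = - \frac{5 \operatorname{atan}{\left(\frac{t}{2} \right)}}{4} is an antiderivative of f.
Check: d/dt[- \frac{5 \operatorname{atan}{\left(\frac{t}{2} \right)}}{4}] = - \frac{5}{2 t^{2} + 8}, which equals f(t).
F(1/2) = - \frac{5 \operatorname{atan}{\left(\frac{1}{4} \right)}}{4}; F(-1/2) = \frac{5 \operatorname{atan}{\left(\frac{1}{4} \right)}}{4}.
Integral = F(1/2) - F(-1/2) = - \frac{5 \operatorname{atan}{\left(\frac{1}{4} \right)}}{2}.

Antiderivative: F(t) = - \frac{5 \operatorname{atan}{\left(\frac{t}{2} \right)}}{4}; value = - \frac{5 \operatorname{atan}{\left(\frac{1}{4} \right)}}{2}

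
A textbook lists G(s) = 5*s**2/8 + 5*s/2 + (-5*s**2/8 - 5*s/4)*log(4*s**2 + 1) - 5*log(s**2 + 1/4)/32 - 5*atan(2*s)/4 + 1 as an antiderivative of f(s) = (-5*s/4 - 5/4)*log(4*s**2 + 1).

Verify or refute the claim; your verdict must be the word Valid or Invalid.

Valid: G'(s) = f(s).

d/ds[G] = -5*s*log(4*s**2 + 1)/4 - 5*log(4*s**2 + 1)/4
This equals f(s) exactly, so the claim holds.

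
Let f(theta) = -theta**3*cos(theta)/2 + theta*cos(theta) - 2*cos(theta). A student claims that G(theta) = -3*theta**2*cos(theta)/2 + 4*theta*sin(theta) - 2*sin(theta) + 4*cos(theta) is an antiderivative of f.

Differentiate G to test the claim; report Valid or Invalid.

Invalid: d/dtheta[G] - f = theta**3*cos(theta)/2 + 3*theta**2*sin(theta)/2, which is not 0.

d/dtheta[G] = 3*theta**2*sin(theta)/2 + theta*cos(theta) - 2*cos(theta)
d/dtheta[G] - f(theta) = theta**3*cos(theta)/2 + 3*theta**2*sin(theta)/2 != 0.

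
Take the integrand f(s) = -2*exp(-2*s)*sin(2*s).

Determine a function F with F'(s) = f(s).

Check any antiderivative F(s) by computing F'(s) and comparing it with f(s).
Check: d/ds[(sin(2*s) + cos(2*s))*exp(-2*s)/2] = -2*exp(-2*s)*sin(2*s) = f(s).

An antiderivative is F(s) = (sin(2*s) + cos(2*s))*exp(-2*s)/2.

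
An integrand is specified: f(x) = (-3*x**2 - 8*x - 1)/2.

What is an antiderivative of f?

A candidate is checked by its d/dx: the result must match f(x).
Check: d/dx[-x*(x**2 + 4*x + 1)/2] = -3*x**2/2 - 4*x - 1/2, which equals f(x).

An antiderivative is F(x) = -x*(x**2 + 4*x + 1)/2.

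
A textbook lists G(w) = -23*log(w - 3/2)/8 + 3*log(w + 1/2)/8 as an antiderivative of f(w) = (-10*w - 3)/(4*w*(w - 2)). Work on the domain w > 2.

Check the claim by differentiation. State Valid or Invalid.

Invalid: d/dw[G] - f = (20*w**2 + 22*w - 9)/(16*w**4 - 48*w**3 + 20*w**2 + 24*w), which is not 0.

d/dw[G] = (-10*w - 8)/(4*w**2 - 4*w - 3)
d/dw[G] - f(w) = (20*w**2 + 22*w - 9)/(16*w**4 - 48*w**3 + 20*w**2 + 24*w) != 0.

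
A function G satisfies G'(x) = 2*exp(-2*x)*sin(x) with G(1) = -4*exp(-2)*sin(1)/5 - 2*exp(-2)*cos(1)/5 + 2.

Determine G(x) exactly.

Differentiate the proposed G(x) back; it has to land on the given G'(x).
A general antiderivative is -4*exp(-2*x)*sin(x)/5 - 2*exp(-2*x)*cos(x)/5 + C.
The condition gives C = -4*exp(-2)*sin(1)/5 - 2*exp(-2)*cos(1)/5 + 2 - (-4*exp(-2)*sin(1)/5 - 2*exp(-2)*cos(1)/5) = 2.
So G(x) = 2 - 4*exp(-2*x)*sin(x)/5 - 2*exp(-2*x)*cos(x)/5.
Check: d/dx[2 - 4*exp(-2*x)*sin(x)/5 - 2*exp(-2*x)*cos(x)/5] = 2*exp(-2*x)*sin(x) = G'(x).

G(x) = 2 - 4*exp(-2*x)*sin(x)/5 - 2*exp(-2*x)*cos(x)/5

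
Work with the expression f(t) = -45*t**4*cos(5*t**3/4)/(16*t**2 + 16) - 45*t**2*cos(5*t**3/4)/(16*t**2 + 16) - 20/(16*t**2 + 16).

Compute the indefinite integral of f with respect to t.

F(t) = -3*sin(5*t**3/4)/4 - 5*atan(t)/4 + C

The integrand splits into summands that can be handled one at a time.
Check: d/dt[-3*sin(5*t**3/4)/4 - 5*atan(t)/4] = (-45*t**4*cos(5*t**3/4) - 45*t**2*cos(5*t**3/4) - 20)/(16*t**2 + 16), which equals f(t).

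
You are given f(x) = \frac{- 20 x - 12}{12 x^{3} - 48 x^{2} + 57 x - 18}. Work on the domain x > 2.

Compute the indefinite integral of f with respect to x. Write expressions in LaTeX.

The denominator factors as 3 \left(x - 2\right) \left(2 x - 3\right) \left(2 x - 1\right); partial fractions split f into directly integrable pieces: - \frac{22}{9 \left(2 x - 1\right)} + \frac{14}{2 x - 3} - \frac{52}{9 \left(x - 2\right)}.
Check: d/dx[\frac{- 52 \log{\left(x - 2 \right)} + 63 \log{\left(x - \frac{3}{2} \right)} - 11 \log{\left(x - \frac{1}{2} \right)}}{9}] = \frac{- 20 x - 12}{12 x^{3} - 48 x^{2} + 57 x - 18} = f(x).

F(x) = \frac{- 52 \log{\left(x - 2 \right)} + 63 \log{\left(x - \frac{3}{2} \right)} - 11 \log{\left(x - \frac{1}{2} \right)}}{9} + C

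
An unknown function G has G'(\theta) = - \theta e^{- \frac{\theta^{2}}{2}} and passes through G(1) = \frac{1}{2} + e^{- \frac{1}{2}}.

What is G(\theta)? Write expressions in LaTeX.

G'(\theta) matches the chain-rule pattern g'(h)*h' with inner function h(\theta) = - \frac{\theta^{2}}{2}; substituting u = h(\theta) collapses the integral.
A general antiderivative is e^{- \frac{\theta^{2}}{2}} + C.
The condition gives C = \frac{1}{2} + e^{- \frac{1}{2}} - (e^{- \frac{1}{2}}) = \frac{1}{2}.
So G(\theta) = \frac{1}{2} + e^{- \frac{\theta^{2}}{2}}.
Check: d/d\theta[\frac{1}{2} + e^{- \frac{\theta^{2}}{2}}] = - \theta e^{- \frac{\theta^{2}}{2}} = G'(\theta).

G(\theta) = \frac{1}{2} + e^{- \frac{\theta^{2}}{2}}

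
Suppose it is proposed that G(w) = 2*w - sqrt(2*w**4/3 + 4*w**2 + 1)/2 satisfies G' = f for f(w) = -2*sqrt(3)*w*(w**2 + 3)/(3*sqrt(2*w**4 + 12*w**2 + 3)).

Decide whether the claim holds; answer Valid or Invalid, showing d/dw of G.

d/dw[G] = (-2*sqrt(3)*w**3 - 6*sqrt(3)*w + 6*sqrt(2*w**4 + 12*w**2 + 3))/(3*sqrt(2*w**4 + 12*w**2 + 3))
d/dw[G] - f(w) = 2 != 0.

Invalid: d/dw[G] - f = 2, which is not 0.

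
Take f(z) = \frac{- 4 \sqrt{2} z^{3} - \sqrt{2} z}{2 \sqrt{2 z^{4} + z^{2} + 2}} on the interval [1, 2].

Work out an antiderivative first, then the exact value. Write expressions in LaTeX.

The substitution u = z^{4} + \frac{z^{2}}{2} + 1 works: f is exactly (dF/du)*(du/dz) for that inner function.
F(z) = - \frac{\sqrt{2} \sqrt{2 z^{4} + z^{2} + 2}}{2} is an antiderivative of f.
Check: d/dz[- \frac{\sqrt{2} \sqrt{2 z^{4} + z^{2} + 2}}{2}] = \frac{- 4 \sqrt{2} z^{3} - \sqrt{2} z}{2 \sqrt{2 z^{4} + z^{2} + 2}} = f(z).
F(2) = - \sqrt{19}; F(1) = - \frac{\sqrt{10}}{2}.
Integral = F(2) - F(1) = - \sqrt{19} + \frac{\sqrt{10}}{2}.

Antiderivative: F(z) = - \frac{\sqrt{2} \sqrt{2 z^{4} + z^{2} + 2}}{2}; value = - \sqrt{19} + \frac{\sqrt{10}}{2}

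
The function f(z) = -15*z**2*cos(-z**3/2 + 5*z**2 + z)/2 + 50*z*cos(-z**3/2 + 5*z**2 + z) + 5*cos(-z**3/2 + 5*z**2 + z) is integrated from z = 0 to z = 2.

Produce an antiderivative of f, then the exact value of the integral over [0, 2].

Antiderivative: F(z) = 5*sin(-z**3/2 + 5*z**2 + z); value = 5*sin(18)

f matches the chain-rule pattern g'(h)*h' with inner function h(z) = -z**3/2 + 5*z**2 + z; substituting u = h(z) collapses the integral.
F(z) = 5*sin(-z**3/2 + 5*z**2 + z) is an antiderivative of f.
Check: d/dz[5*sin(-z**3/2 + 5*z**2 + z)] = -15*z**2*cos(-z**3/2 + 5*z**2 + z)/2 + 50*z*cos(-z**3/2 + 5*z**2 + z) + 5*cos(-z**3/2 + 5*z**2 + z) = f(z).
F(2) = 5*sin(18); F(0) = 0.
Integral = F(2) - F(0) = 5*sin(18).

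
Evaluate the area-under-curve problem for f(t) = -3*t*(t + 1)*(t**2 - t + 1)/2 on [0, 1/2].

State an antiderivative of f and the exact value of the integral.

Antiderivative: F(t) = 3*t**2*(-2*t**3 - 5)/20; value = -63/320

Recover f(t) by differentiating a candidate F(t); any mismatch rules it out.
F(t) = 3*t**2*(-2*t**3 - 5)/20 is an antiderivative of f.
Check: d/dt[3*t**2*(-2*t**3 - 5)/20] = -3*t**4/2 - 3*t/2, which equals f(t).
F(1/2) = -63/320; F(0) = 0.
Integral = F(1/2) - F(0) = -63/320.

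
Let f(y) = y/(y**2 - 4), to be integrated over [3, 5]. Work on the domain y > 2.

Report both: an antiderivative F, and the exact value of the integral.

Factor the denominator ((y - 2)*(y + 2)) and decompose: f = 1/(2*(y + 2)) + 1/(2*(y - 2)); each piece integrates to a log, atan, or power term.
F(y) = log(y**2 - 4)/2 is an antiderivative of f.
Check: d/dy[log(y**2 - 4)/2] = y/(y**2 - 4) = f(y).
F(5) = log(21)/2; F(3) = log(5)/2.
Integral = F(5) - F(3) = -log(5)/2 + log(21)/2.

Antiderivative: F(y) = log(y**2 - 4)/2; value = -log(5)/2 + log(21)/2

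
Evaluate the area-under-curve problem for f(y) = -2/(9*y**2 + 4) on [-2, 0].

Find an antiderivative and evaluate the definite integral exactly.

Antiderivative: F(y) = -atan(3*y/2)/3; value = -atan(3)/3

A candidate is checked by its d/dy: the result must match f(y).
F(y) = -atan(3*y/2)/3 is an antiderivative of f.
Check: d/dy[-atan(3*y/2)/3] = -2/(9*y**2 + 4) = f(y).
F(0) = 0; F(-2) = atan(3)/3.
Integral = F(0) - F(-2) = -atan(3)/3.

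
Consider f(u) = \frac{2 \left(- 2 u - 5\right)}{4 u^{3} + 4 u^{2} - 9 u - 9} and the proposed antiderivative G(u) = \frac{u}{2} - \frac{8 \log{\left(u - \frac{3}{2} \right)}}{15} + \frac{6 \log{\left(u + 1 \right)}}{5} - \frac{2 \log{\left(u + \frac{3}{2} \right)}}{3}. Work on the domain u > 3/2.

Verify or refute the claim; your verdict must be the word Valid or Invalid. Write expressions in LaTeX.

Invalid: d/du[G] - f = \frac{1}{2}, which is not 0.

d/du[G] = \frac{4 u^{3} + 4 u^{2} - 17 u - 29}{8 u^{3} + 8 u^{2} - 18 u - 18}
d/du[G] - f(u) = \frac{1}{2} != 0.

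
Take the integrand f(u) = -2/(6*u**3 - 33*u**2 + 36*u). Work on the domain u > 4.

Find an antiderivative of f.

An antiderivative is F(u) = -log(u)/18 - log(u - 4)/30 + 4*log(u - 3/2)/45.

The denominator factors as 3*u*(u - 4)*(2*u - 3); partial fractions split f into directly integrable pieces: 8/(45*(2*u - 3)) - 1/(30*(u - 4)) - 1/(18*u).
Check: d/du[-log(u)/18 - log(u - 4)/30 + 4*log(u - 3/2)/45] = -2/(6*u**3 - 33*u**2 + 36*u) = f(u).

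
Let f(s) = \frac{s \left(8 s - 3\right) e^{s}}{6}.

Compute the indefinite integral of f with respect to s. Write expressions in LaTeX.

Recognize the product-rule pattern: f = u'v + uv' with u = \frac{4 s^{2}}{3} - \frac{19 s}{6} + \frac{19}{6}, v = e^{s}, so integration by parts undoes it.
Check: d/ds[\frac{4 s^{2} e^{s}}{3} - \frac{19 s e^{s}}{6} + \frac{19 e^{s}}{6}] = \frac{4 s^{2} e^{s}}{3} - \frac{s e^{s}}{2}, which equals f(s).

F(s) = \frac{4 s^{2} e^{s}}{3} - \frac{19 s e^{s}}{6} + \frac{19 e^{s}}{6} + C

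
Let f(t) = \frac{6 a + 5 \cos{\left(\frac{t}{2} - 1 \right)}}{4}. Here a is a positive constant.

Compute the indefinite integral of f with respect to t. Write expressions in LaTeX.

Recover f(t) by differentiating a candidate F(t); any mismatch rules it out.
Check: d/dt[\frac{3 a t + 5 \sin{\left(\frac{t}{2} - 1 \right)}}{2}] = \frac{3 a}{2} + \frac{5 \cos{\left(\frac{t}{2} - 1 \right)}}{4}, which equals f(t).

F(t) = \frac{3 a t + 5 \sin{\left(\frac{t}{2} - 1 \right)}}{2} + C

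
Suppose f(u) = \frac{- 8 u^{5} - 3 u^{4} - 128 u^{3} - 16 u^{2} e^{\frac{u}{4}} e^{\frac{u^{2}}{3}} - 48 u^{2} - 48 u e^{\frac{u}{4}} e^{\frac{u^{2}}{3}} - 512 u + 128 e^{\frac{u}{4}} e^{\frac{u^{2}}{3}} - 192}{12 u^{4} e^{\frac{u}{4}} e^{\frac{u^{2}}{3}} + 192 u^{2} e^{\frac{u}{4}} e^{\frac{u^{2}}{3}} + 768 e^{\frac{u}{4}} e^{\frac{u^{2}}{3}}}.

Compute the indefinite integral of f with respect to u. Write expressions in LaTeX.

F(u) = \frac{4 u + 3 \left(u^{2} + 8\right) e^{- \frac{u^{2}}{3} - \frac{u}{4}} + 6}{3 \left(u^{2} + 8\right)} + C

Check any antiderivative F(u) by computing F'(u) and comparing it with f(u).
Check: d/du[\frac{4 u + 3 \left(u^{2} + 8\right) e^{- \frac{u^{2}}{3} - \frac{u}{4}} + 6}{3 \left(u^{2} + 8\right)}] = \frac{- 8 u^{5} e^{\frac{u}{4}} - 3 u^{4} e^{\frac{u}{4}} - 128 u^{3} e^{\frac{u}{4}} - 48 u^{2} e^{\frac{u}{4}} - 16 u^{2} e^{\frac{u}{2}} e^{\frac{u^{2}}{3}} - 512 u e^{\frac{u}{4}} - 48 u e^{\frac{u}{2}} e^{\frac{u^{2}}{3}} - 192 e^{\frac{u}{4}} + 128 e^{\frac{u}{2}} e^{\frac{u^{2}}{3}}}{12 u^{4} e^{\frac{u}{2}} e^{\frac{u^{2}}{3}} + 192 u^{2} e^{\frac{u}{2}} e^{\frac{u^{2}}{3}} + 768 e^{\frac{u}{2}} e^{\frac{u^{2}}{3}}}, which equals f(u).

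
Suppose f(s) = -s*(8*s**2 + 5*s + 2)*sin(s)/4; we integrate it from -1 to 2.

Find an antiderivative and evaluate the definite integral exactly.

Check any antiderivative F(s) by computing F'(s) and comparing it with f(s).
F(s) = 2*s**3*cos(s) - 6*s**2*sin(s) + 5*s**2*cos(s)/4 - 5*s*sin(s)/2 - 23*s*cos(s)/2 + 23*sin(s)/2 - 5*cos(s)/2 is an antiderivative of f.
Check: d/ds[2*s**3*cos(s) - 6*s**2*sin(s) + 5*s**2*cos(s)/4 - 5*s*sin(s)/2 - 23*s*cos(s)/2 + 23*sin(s)/2 - 5*cos(s)/2] = -2*s**3*sin(s) - 5*s**2*sin(s)/4 - s*sin(s)/2, which equals f(s).
F(2) = -35*sin(2)/2 - 9*cos(2)/2; F(-1) = -8*sin(1) + 33*cos(1)/4.
Integral = F(2) - F(-1) = -35*sin(2)/2 - 33*cos(1)/4 - 9*cos(2)/2 + 8*sin(1).

Antiderivative: F(s) = 2*s**3*cos(s) - 6*s**2*sin(s) + 5*s**2*cos(s)/4 - 5*s*sin(s)/2 - 23*s*cos(s)/2 + 23*sin(s)/2 - 5*cos(s)/2; value = -35*sin(2)/2 - 33*cos(1)/4 - 9*cos(2)/2 + 8*sin(1)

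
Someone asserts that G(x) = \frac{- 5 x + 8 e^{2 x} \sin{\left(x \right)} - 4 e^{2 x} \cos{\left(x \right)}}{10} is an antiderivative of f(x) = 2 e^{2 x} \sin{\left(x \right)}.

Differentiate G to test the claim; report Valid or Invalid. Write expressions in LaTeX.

Invalid: d/dx[G] - f = - \frac{1}{2}, which is not 0.

d/dx[G] = 2 e^{2 x} \sin{\left(x \right)} - \frac{1}{2}
d/dx[G] - f(x) = - \frac{1}{2} != 0.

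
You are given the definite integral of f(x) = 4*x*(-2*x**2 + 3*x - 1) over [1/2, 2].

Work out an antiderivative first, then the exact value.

Antiderivative: F(x) = -2*x**4 + 4*x**3 - 2*x**2; value = -63/8

f matches the chain-rule pattern g'(h)*h' with inner function h(x) = -x**2 + x; substituting u = h(x) collapses the integral.
F(x) = -2*x**4 + 4*x**3 - 2*x**2 is an antiderivative of f.
Check: d/dx[-2*x**4 + 4*x**3 - 2*x**2] = -8*x**3 + 12*x**2 - 4*x, which equals f(x).
F(2) = -8; F(1/2) = -1/8.
Integral = F(2) - F(1/2) = -63/8.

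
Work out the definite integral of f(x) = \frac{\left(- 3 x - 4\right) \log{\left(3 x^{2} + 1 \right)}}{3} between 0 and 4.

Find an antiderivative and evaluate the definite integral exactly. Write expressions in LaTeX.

Antiderivative: F(x) = - \frac{x^{2} \log{\left(3 x^{2} + 1 \right)}}{2} + \frac{x^{2}}{2} - \frac{4 x \log{\left(3 x^{2} + 1 \right)}}{3} + \frac{8 x}{3} - \frac{\log{\left(x^{2} + \frac{1}{3} \right)}}{6} - \frac{8 \sqrt{3} \operatorname{atan}{\left(\sqrt{3} x \right)}}{9}; value = - \frac{40 \log{\left(49 \right)}}{3} - \frac{8 \sqrt{3} \operatorname{atan}{\left(4 \sqrt{3} \right)}}{9} - \frac{\log{\left(\frac{49}{3} \right)}}{6} - \frac{\log{\left(3 \right)}}{6} + \frac{56}{3}

Recover f(x) by differentiating a candidate F(x); any mismatch rules it out.
F(x) = - \frac{x^{2} \log{\left(3 x^{2} + 1 \right)}}{2} + \frac{x^{2}}{2} - \frac{4 x \log{\left(3 x^{2} + 1 \right)}}{3} + \frac{8 x}{3} - \frac{\log{\left(x^{2} + \frac{1}{3} \right)}}{6} - \frac{8 \sqrt{3} \operatorname{atan}{\left(\sqrt{3} x \right)}}{9} is an antiderivative of f.
Check: d/dx[- \frac{x^{2} \log{\left(3 x^{2} + 1 \right)}}{2} + \frac{x^{2}}{2} - \frac{4 x \log{\left(3 x^{2} + 1 \right)}}{3} + \frac{8 x}{3} - \frac{\log{\left(x^{2} + \frac{1}{3} \right)}}{6} - \frac{8 \sqrt{3} \operatorname{atan}{\left(\sqrt{3} x \right)}}{9}] = - x \log{\left(3 x^{2} + 1 \right)} - \frac{4 \log{\left(3 x^{2} + 1 \right)}}{3}, which equals f(x).
F(4) = - \frac{40 \log{\left(49 \right)}}{3} - \frac{8 \sqrt{3} \operatorname{atan}{\left(4 \sqrt{3} \right)}}{9} - \frac{\log{\left(\frac{49}{3} \right)}}{6} + \frac{56}{3}; F(0) = \frac{\log{\left(3 \right)}}{6}.
Integral = F(4) - F(0) = - \frac{40 \log{\left(49 \right)}}{3} - \frac{8 \sqrt{3} \operatorname{atan}{\left(4 \sqrt{3} \right)}}{9} - \frac{\log{\left(\frac{49}{3} \right)}}{6} - \frac{\log{\left(3 \right)}}{6} + \frac{56}{3}.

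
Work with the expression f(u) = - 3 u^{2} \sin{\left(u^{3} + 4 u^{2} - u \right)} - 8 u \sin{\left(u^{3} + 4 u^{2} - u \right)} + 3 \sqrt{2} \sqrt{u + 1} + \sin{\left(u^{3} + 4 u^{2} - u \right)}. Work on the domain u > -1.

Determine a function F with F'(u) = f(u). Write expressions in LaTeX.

Integrate term by term and add the pieces.
Check: d/du[2 \sqrt{2} u \sqrt{u + 1} + 2 \sqrt{2} \sqrt{u + 1} + \cos{\left(u^{3} + 4 u^{2} - u \right)}] = \frac{- 3 u^{2} \sqrt{u + 1} \sin{\left(u^{3} + 4 u^{2} - u \right)} - 8 u \sqrt{u + 1} \sin{\left(u^{3} + 4 u^{2} - u \right)} + 3 \sqrt{2} u + \sqrt{u + 1} \sin{\left(u^{3} + 4 u^{2} - u \right)} + 3 \sqrt{2}}{\sqrt{u + 1}}, which equals f(u).

An antiderivative is F(u) = 2 \sqrt{2} u \sqrt{u + 1} + 2 \sqrt{2} \sqrt{u + 1} + \cos{\left(u^{3} + 4 u^{2} - u \right)}.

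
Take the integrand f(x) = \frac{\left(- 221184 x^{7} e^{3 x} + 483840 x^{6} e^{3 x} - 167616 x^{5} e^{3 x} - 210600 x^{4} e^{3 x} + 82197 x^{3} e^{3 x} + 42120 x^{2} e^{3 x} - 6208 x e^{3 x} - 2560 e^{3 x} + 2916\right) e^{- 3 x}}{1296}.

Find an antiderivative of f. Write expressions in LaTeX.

Recover f(x) by differentiating a candidate F(x); any mismatch rules it out.
Check: d/dx[- \frac{4 \left(- 2 x^{2} + \frac{5 x}{4} + \frac{2}{3}\right)^{4}}{3} - \frac{3 e^{- 3 x}}{4}] = \frac{\left(- 221184 x^{7} e^{3 x} + 483840 x^{6} e^{3 x} - 167616 x^{5} e^{3 x} - 210600 x^{4} e^{3 x} + 82197 x^{3} e^{3 x} + 42120 x^{2} e^{3 x} - 6208 x e^{3 x} - 2560 e^{3 x} + 2916\right) e^{- 3 x}}{1296} = f(x).

An antiderivative is F(x) = - \frac{4 \left(- 2 x^{2} + \frac{5 x}{4} + \frac{2}{3}\right)^{4}}{3} - \frac{3 e^{- 3 x}}{4}.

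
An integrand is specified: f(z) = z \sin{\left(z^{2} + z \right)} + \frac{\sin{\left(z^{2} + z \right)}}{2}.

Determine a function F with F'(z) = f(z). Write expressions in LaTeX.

f matches the chain-rule pattern g'(h)*h' with inner function h(z) = z^{2} + z; substituting u = h(z) collapses the integral.
Check: d/dz[- \frac{\cos{\left(z^{2} + z \right)}}{2}] = z \sin{\left(z^{2} + z \right)} + \frac{\sin{\left(z^{2} + z \right)}}{2} = f(z).

An antiderivative is F(z) = - \frac{\cos{\left(z^{2} + z \right)}}{2}.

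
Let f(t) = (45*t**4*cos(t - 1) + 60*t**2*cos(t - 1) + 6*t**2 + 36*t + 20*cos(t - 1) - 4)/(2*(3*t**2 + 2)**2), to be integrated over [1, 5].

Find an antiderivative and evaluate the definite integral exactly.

Antiderivative: F(t) = -t/(3*t**2 + 2) + 5*sin(t - 1)/2 - 1/(t**2 + 2/3); value = 5*sin(4)/2 + 268/385

Check any antiderivative F(t) by computing F'(t) and comparing it with f(t).
F(t) = -t/(3*t**2 + 2) + 5*sin(t - 1)/2 - 1/(t**2 + 2/3) is an antiderivative of f.
Check: d/dt[-t/(3*t**2 + 2) + 5*sin(t - 1)/2 - 1/(t**2 + 2/3)] = (45*t**4*cos(t - 1) + 60*t**2*cos(t - 1) + 6*t**2 + 36*t + 20*cos(t - 1) - 4)/(18*t**4 + 24*t**2 + 8), which equals f(t).
F(5) = 5*sin(4)/2 - 8/77; F(1) = -4/5.
Integral = F(5) - F(1) = 5*sin(4)/2 + 268/385.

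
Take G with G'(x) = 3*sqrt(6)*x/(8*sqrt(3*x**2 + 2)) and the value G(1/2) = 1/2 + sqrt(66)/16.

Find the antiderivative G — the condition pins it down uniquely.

G(x) = 3*sqrt(x**2/2 + 1/3)/4 + 1/2

G'(x) matches the chain-rule pattern g'(h)*h' with inner function h(x) = x**2/2 + 1/3; substituting u = h(x) collapses the integral.
A general antiderivative is 3*sqrt(x**2/2 + 1/3)/4 + C.
The condition gives C = 1/2 + sqrt(66)/16 - (sqrt(66)/16) = 1/2.
So G(x) = 3*sqrt(x**2/2 + 1/3)/4 + 1/2.
Check: d/dx[3*sqrt(x**2/2 + 1/3)/4 + 1/2] = 3*sqrt(6)*x/(8*sqrt(3*x**2 + 2)) = G'(x).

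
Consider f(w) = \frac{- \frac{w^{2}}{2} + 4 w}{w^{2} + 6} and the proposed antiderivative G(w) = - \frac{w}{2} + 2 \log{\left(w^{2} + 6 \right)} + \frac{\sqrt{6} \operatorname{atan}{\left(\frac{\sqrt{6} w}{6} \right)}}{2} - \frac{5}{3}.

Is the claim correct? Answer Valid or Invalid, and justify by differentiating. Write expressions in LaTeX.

Valid - differentiating G returns exactly f.

d/dw[G] = \frac{- w^{2} + 8 w}{2 w^{2} + 12}
This equals f(w) exactly, so the claim holds.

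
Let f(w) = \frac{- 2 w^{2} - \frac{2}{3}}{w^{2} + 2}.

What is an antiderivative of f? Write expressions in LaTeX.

Differentiate the proposed F(w) back; it has to land on f(w) exactly.
Check: d/dw[- \frac{6 w - 5 \sqrt{2} \operatorname{atan}{\left(\frac{\sqrt{2} w}{2} \right)}}{3}] = \frac{- 6 w^{2} - 2}{3 w^{2} + 6}, which equals f(w).

An antiderivative is F(w) = - \frac{6 w - 5 \sqrt{2} \operatorname{atan}{\left(\frac{\sqrt{2} w}{2} \right)}}{3}.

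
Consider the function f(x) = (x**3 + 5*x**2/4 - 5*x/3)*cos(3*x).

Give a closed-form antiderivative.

An antiderivative is F(x) = (36*x**3*sin(3*x) + 45*x**2*sin(3*x) + 36*x**2*cos(3*x) - 84*x*sin(3*x) + 30*x*cos(3*x) - 10*sin(3*x) - 28*cos(3*x))/108.

Whatever form F(x) takes, F'(x) = f(x) is non-negotiable.
Check: d/dx[(36*x**3*sin(3*x) + 45*x**2*sin(3*x) + 36*x**2*cos(3*x) - 84*x*sin(3*x) + 30*x*cos(3*x) - 10*sin(3*x) - 28*cos(3*x))/108] = x**3*cos(3*x) + 5*x**2*cos(3*x)/4 - 5*x*cos(3*x)/3, which equals f(x).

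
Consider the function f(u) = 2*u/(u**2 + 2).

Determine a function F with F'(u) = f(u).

f matches the chain-rule pattern g'(h)*h' with inner function h(u) = u**2 + 2; substituting w = h(u) collapses the integral.
Check: d/du[log(u**2 + 2)] = 2*u/(u**2 + 2) = f(u).

An antiderivative is F(u) = log(u**2 + 2).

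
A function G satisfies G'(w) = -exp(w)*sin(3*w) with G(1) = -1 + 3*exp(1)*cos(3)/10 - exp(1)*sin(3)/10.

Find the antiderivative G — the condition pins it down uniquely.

Since d/dw undoes antidifferentiation here, G(w) must give back the stated G'(w).
A general antiderivative is -exp(w)*sin(3*w)/10 + 3*exp(w)*cos(3*w)/10 + C.
The condition gives C = -1 + 3*exp(1)*cos(3)/10 - exp(1)*sin(3)/10 - (3*exp(1)*cos(3)/10 - exp(1)*sin(3)/10) = -1.
So G(w) = (-exp(w)*sin(3*w) + 3*exp(w)*cos(3*w) - 10)/10.
Check: d/dw[(-exp(w)*sin(3*w) + 3*exp(w)*cos(3*w) - 10)/10] = -exp(w)*sin(3*w) = G'(w).

G(w) = (-exp(w)*sin(3*w) + 3*exp(w)*cos(3*w) - 10)/10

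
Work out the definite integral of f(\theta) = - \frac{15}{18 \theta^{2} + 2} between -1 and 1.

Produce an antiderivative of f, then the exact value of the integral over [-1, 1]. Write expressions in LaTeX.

Antiderivative: F(\theta) = - \frac{5 \operatorname{atan}{\left(3 \theta \right)}}{2}; value = - 5 \operatorname{atan}{\left(3 \right)}

A candidate is checked by its d/d\theta: the result must match f(\theta).
F(\theta) = - \frac{5 \operatorname{atan}{\left(3 \theta \right)}}{2} is an antiderivative of f.
Check: d/d\theta[- \frac{5 \operatorname{atan}{\left(3 \theta \right)}}{2}] = - \frac{15}{18 \theta^{2} + 2} = f(\theta).
F(1) = - \frac{5 \operatorname{atan}{\left(3 \right)}}{2}; F(-1) = \frac{5 \operatorname{atan}{\left(3 \right)}}{2}.
Integral = F(1) - F(-1) = - 5 \operatorname{atan}{\left(3 \right)}.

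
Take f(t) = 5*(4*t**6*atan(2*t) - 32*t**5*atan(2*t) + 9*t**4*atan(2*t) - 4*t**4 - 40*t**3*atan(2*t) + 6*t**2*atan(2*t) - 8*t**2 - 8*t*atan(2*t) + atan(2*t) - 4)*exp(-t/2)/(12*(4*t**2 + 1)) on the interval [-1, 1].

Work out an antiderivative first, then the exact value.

Check any antiderivative F(t) by computing F'(t) and comparing it with f(t).
F(t) = (-5*t**4*atan(2*t) - 10*t**2*atan(2*t) - 5*atan(2*t))*exp(-t/2)/6 is an antiderivative of f.
Check: d/dt[(-5*t**4*atan(2*t) - 10*t**2*atan(2*t) - 5*atan(2*t))*exp(-t/2)/6] = (20*t**6*atan(2*t) - 160*t**5*atan(2*t) + 45*t**4*atan(2*t) - 20*t**4 - 200*t**3*atan(2*t) + 30*t**2*atan(2*t) - 40*t**2 - 40*t*atan(2*t) + 5*atan(2*t) - 20)/(48*t**2*exp(t/2) + 12*exp(t/2)), which equals f(t).
F(1) = -10*exp(-1/2)*atan(2)/3; F(-1) = 10*exp(1/2)*atan(2)/3.
Integral = F(1) - F(-1) = -10*exp(1/2)*atan(2)/3 - 10*exp(-1/2)*atan(2)/3.

Antiderivative: F(t) = (-5*t**4*atan(2*t) - 10*t**2*atan(2*t) - 5*atan(2*t))*exp(-t/2)/6; value = -10*exp(1/2)*atan(2)/3 - 10*exp(-1/2)*atan(2)/3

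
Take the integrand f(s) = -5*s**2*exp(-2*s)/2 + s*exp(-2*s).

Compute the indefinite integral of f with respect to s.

F(s) = (10*s**2 + 6*s + 3)*exp(-2*s)/8 + C

f has the shape u'v + uv' for u = 5*s**2/4 + 3*s/4 + 3/8 and v = exp(-2*s) — it is the derivative of the product u*v.
Check: d/ds[(10*s**2 + 6*s + 3)*exp(-2*s)/8] = (-5*s**2 + 2*s)*exp(-2*s)/2, which equals f(s).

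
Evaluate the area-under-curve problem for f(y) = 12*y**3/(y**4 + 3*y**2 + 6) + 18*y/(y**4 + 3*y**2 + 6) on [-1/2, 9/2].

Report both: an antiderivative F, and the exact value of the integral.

The substitution u = y**4/3 + y**2 + 2 works: f is exactly (dF/du)*(du/dy) for that inner function.
F(y) = 3*log(y**4/3 + y**2 + 2) is an antiderivative of f.
Check: d/dy[3*log(y**4/3 + y**2 + 2)] = (12*y**3 + 18*y)/(y**4 + 3*y**2 + 6), which equals f(y).
F(9/2) = 3*log(2543/16); F(-1/2) = 3*log(109/48).
Integral = F(9/2) - F(-1/2) = -3*log(109/48) + 3*log(2543/16).

Antiderivative: F(y) = 3*log(y**4/3 + y**2 + 2); value = -3*log(109/48) + 3*log(2543/16)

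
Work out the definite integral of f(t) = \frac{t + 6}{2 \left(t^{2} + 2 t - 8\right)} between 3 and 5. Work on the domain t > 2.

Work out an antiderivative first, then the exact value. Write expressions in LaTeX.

Antiderivative: F(t) = \frac{2 \log{\left(t - 2 \right)}}{3} - \frac{\log{\left(t + 4 \right)}}{6}; value = - \frac{\log{\left(9 \right)}}{6} + \frac{\log{\left(7 \right)}}{6} + \frac{2 \log{\left(3 \right)}}{3}

Factor the denominator (2 \left(t - 2\right) \left(t + 4\right)) and decompose: f = - \frac{1}{6 \left(t + 4\right)} + \frac{2}{3 \left(t - 2\right)}; each piece integrates to a log, atan, or power term.
F(t) = \frac{2 \log{\left(t - 2 \right)}}{3} - \frac{\log{\left(t + 4 \right)}}{6} is an antiderivative of f.
Check: d/dt[\frac{2 \log{\left(t - 2 \right)}}{3} - \frac{\log{\left(t + 4 \right)}}{6}] = \frac{t + 6}{2 t^{2} + 4 t - 16}, which equals f(t).
F(5) = - \frac{\log{\left(9 \right)}}{6} + \frac{2 \log{\left(3 \right)}}{3}; F(3) = - \frac{\log{\left(7 \right)}}{6}.
Integral = F(5) - F(3) = - \frac{\log{\left(9 \right)}}{6} + \frac{\log{\left(7 \right)}}{6} + \frac{2 \log{\left(3 \right)}}{3}.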